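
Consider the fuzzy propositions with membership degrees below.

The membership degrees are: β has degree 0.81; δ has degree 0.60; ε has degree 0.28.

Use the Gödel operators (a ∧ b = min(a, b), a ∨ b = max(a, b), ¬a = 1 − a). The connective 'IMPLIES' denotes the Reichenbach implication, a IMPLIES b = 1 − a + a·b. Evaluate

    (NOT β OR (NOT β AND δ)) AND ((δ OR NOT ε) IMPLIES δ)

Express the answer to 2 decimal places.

NOT β = 1 − 0.81 = 0.19
NOT β = 1 − 0.81 = 0.19
NOT β AND δ = min(a, b) on (0.19, 0.60) = 0.19
NOT β OR (NOT β AND δ) = max(a, b) on (0.19, 0.19) = 0.19
NOT ε = 1 − 0.28 = 0.72
δ OR NOT ε = max(a, b) on (0.60, 0.72) = 0.72
(δ OR NOT ε) IMPLIES δ  [Reichenbach: 1 − a + a·b] with a=0.72, b=0.60 → 0.71
(NOT β OR (NOT β AND δ)) AND ((δ OR NOT ε) IMPLIES δ) = min(a, b) on (0.19, 0.71) = 0.19

0.19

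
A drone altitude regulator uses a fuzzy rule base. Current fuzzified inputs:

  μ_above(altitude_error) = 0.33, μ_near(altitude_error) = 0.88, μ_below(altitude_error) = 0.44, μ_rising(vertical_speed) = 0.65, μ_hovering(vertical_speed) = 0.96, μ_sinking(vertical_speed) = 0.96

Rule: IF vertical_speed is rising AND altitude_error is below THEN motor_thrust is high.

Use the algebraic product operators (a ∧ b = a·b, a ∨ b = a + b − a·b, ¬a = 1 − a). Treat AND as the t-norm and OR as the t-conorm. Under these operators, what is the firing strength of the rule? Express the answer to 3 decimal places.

firing strength: rising=0.65, below=0.44; AND[a·b] → w = 0.2860

0.286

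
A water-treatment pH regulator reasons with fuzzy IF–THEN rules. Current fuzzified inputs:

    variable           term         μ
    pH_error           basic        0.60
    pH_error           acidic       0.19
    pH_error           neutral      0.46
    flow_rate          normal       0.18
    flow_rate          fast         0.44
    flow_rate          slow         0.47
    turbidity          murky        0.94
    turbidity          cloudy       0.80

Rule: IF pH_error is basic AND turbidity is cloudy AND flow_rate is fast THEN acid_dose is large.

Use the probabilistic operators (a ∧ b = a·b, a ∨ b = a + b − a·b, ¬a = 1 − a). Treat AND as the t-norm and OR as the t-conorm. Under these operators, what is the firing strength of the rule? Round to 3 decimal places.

firing strength: basic=0.60, cloudy=0.80, fast=0.44; AND[a·b] → w = 0.2112

0.211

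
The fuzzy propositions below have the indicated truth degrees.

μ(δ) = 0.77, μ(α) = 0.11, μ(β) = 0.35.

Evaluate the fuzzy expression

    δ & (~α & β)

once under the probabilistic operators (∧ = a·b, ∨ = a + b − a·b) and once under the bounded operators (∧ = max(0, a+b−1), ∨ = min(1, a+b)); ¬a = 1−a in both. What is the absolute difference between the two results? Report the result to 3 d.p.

Under probabilistic:
  ~α = 1 − 0.1100 = 0.8900
  ~α & β = a·b on (0.8900, 0.3500) = 0.3115
  δ & (~α & β) = a·b on (0.7700, 0.3115) = 0.2399
  → value = 0.2399
Under bounded:
  ~α = 1 − 0.11 = 0.89
  ~α & β = max(0, a+b−1) on (0.89, 0.35) = 0.24
  δ & (~α & β) = max(0, a+b−1) on (0.77, 0.24) = 0.01
  → value = 0.0100
|0.2399 − 0.0100| = 0.230

0.230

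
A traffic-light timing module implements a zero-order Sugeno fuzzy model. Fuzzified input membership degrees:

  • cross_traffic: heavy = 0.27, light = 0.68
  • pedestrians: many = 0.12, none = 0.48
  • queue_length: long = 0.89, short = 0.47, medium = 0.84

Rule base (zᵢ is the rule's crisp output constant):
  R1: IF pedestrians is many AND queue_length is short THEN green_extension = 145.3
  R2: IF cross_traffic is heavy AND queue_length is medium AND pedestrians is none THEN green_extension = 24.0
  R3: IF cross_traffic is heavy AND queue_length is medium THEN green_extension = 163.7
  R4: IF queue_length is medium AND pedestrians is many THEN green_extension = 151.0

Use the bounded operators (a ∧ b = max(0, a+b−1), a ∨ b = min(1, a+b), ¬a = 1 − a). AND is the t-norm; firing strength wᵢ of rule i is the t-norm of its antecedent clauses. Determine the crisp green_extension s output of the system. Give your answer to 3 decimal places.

163.700

R1 (z=145.3): many=0.12, short=0.47; AND[max(0, a+b−1)] → w = 0.00
R2 (z=24.0): heavy=0.27, medium=0.84, none=0.48; AND[max(0, a+b−1)] → w = 0.00
R3 (z=163.7): heavy=0.27, medium=0.84; AND[max(0, a+b−1)] → w = 0.11
R4 (z=151.0): medium=0.84, many=0.12; AND[max(0, a+b−1)] → w = 0.00
Weighted average = (0.00·145.3 + 0.00·24.0 + 0.11·163.7 + 0.00·151.0) / (0.00 + 0.00 + 0.11 + 0.00)
  = 18.0070 / 0.1100 = 163.700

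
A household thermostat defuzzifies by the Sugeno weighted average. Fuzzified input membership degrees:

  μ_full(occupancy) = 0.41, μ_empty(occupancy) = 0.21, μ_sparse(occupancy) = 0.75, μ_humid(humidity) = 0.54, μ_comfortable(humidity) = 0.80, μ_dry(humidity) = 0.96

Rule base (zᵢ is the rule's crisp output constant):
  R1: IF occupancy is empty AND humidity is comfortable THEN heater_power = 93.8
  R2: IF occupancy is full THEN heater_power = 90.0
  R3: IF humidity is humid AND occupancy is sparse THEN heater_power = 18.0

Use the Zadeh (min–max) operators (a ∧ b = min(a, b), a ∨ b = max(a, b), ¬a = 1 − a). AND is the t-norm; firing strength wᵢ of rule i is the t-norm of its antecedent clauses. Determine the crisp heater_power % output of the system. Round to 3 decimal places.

57.171

R1 (z=93.8): empty=0.21, comfortable=0.80; AND[min(a, b)] → w = 0.21
R2 (z=90.0): full=0.41 → w = 0.41
R3 (z=18.0): humid=0.54, sparse=0.75; AND[min(a, b)] → w = 0.54
Weighted average = (0.21·93.8 + 0.41·90.0 + 0.54·18.0) / (0.21 + 0.41 + 0.54)
  = 66.3180 / 1.1600 = 57.171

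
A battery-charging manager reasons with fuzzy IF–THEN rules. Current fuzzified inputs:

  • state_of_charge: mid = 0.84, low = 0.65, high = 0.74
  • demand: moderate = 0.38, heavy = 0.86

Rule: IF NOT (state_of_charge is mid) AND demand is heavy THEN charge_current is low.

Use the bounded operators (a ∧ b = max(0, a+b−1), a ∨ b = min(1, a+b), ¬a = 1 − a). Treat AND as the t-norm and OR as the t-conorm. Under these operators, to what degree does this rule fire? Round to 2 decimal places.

0.02

firing strength: ¬mid=1−0.84=0.16, heavy=0.86; AND[max(0, a+b−1)] → w = 0.02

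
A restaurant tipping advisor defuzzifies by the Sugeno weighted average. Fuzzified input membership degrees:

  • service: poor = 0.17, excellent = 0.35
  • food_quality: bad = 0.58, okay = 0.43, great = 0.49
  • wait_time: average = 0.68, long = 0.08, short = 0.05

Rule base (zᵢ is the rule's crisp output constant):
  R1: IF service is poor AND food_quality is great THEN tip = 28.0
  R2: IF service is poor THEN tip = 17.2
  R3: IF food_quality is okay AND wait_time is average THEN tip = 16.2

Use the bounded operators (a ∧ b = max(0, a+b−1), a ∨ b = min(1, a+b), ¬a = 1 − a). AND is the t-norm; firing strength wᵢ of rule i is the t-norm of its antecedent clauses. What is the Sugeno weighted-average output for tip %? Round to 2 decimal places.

16.81

R1 (z=28.0): poor=0.17, great=0.49; AND[max(0, a+b−1)] → w = 0.00
R2 (z=17.2): poor=0.17 → w = 0.17
R3 (z=16.2): okay=0.43, average=0.68; AND[max(0, a+b−1)] → w = 0.11
Weighted average = (0.00·28.0 + 0.17·17.2 + 0.11·16.2) / (0.00 + 0.17 + 0.11)
  = 4.7060 / 0.2800 = 16.81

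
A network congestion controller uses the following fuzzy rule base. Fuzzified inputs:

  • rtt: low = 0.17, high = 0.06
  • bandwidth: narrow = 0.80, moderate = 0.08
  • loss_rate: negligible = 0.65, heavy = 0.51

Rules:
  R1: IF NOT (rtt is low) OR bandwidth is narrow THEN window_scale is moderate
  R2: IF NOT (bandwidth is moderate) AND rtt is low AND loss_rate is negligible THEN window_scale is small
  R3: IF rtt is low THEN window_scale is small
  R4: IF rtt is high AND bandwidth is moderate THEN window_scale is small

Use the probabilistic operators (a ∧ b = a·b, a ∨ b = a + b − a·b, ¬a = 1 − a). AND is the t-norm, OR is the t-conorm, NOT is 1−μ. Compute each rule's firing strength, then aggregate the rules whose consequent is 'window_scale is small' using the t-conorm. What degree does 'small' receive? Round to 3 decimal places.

0.258

R1: ¬low=1−0.17=0.83, narrow=0.80; OR[a + b − a·b] → w = 0.9660
R2: ¬moderate=1−0.08=0.92, low=0.17, negligible=0.65; AND[a·b] → w = 0.1017
R3: low=0.17 → w = 0.1700
R4: high=0.06, moderate=0.08; AND[a·b] → w = 0.0048
Rules with consequent 'small': {R2, R3, R4} → strengths 0.1017, 0.1700, 0.0048
Aggregate via t-conorm [a + b − a·b]: 0.2580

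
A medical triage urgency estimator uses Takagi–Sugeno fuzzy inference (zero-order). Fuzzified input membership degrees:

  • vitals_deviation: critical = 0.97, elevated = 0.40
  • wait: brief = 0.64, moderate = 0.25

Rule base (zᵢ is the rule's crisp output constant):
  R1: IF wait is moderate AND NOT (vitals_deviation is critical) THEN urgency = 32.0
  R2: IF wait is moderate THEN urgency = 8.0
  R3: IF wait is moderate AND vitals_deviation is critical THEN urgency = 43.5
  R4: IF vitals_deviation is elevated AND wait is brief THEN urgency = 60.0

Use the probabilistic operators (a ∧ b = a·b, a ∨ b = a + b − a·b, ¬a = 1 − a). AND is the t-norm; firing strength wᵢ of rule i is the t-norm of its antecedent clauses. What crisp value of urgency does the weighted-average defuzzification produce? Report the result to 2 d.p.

37.23

R1 (z=32.0): moderate=0.25, ¬critical=1−0.97=0.03; AND[a·b] → w = 0.0075
R2 (z=8.0): moderate=0.25 → w = 0.2500
R3 (z=43.5): moderate=0.25, critical=0.97; AND[a·b] → w = 0.2425
R4 (z=60.0): elevated=0.40, brief=0.64; AND[a·b] → w = 0.2560
Weighted average = (0.0075·32.0 + 0.2500·8.0 + 0.2425·43.5 + 0.2560·60.0) / (0.0075 + 0.2500 + 0.2425 + 0.2560)
  = 28.1487 / 0.7560 = 37.23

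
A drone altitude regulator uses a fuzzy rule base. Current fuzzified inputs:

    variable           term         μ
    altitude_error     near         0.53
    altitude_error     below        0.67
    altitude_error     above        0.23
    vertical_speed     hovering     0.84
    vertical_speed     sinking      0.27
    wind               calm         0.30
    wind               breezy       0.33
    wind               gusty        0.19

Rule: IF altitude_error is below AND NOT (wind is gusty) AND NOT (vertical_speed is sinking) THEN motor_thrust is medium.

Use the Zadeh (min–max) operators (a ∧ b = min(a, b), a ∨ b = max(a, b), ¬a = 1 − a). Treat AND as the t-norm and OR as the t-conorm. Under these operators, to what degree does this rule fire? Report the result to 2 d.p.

0.67

firing strength: below=0.67, ¬gusty=1−0.19=0.81, ¬sinking=1−0.27=0.73; AND[min(a, b)] → w = 0.67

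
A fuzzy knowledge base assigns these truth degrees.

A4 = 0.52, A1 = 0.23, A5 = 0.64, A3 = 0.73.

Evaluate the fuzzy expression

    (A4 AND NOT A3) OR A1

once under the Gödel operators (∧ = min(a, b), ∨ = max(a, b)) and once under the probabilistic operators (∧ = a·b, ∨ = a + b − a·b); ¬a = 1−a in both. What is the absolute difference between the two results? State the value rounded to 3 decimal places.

Under Gödel:
  NOT A3 = 1 − 0.73 = 0.27
  A4 AND NOT A3 = min(a, b) on (0.52, 0.27) = 0.27
  (A4 AND NOT A3) OR A1 = max(a, b) on (0.27, 0.23) = 0.27
  → value = 0.2700
Under probabilistic:
  NOT A3 = 1 − 0.7300 = 0.2700
  A4 AND NOT A3 = a·b on (0.5200, 0.2700) = 0.1404
  (A4 AND NOT A3) OR A1 = a + b − a·b on (0.1404, 0.2300) = 0.3381
  → value = 0.3381
|0.2700 − 0.3381| = 0.068

0.068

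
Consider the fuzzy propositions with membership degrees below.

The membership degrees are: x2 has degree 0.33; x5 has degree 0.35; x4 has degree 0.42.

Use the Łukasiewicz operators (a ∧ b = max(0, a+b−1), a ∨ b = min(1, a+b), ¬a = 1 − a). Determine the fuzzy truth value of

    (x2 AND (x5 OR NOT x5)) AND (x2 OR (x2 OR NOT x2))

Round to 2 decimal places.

0.33

NOT x5 = 1 − 0.35 = 0.65
x5 OR NOT x5 = min(1, a+b) on (0.35, 0.65) = 1.00
x2 AND (x5 OR NOT x5) = max(0, a+b−1) on (0.33, 1.00) = 0.33
NOT x2 = 1 − 0.33 = 0.67
x2 OR NOT x2 = min(1, a+b) on (0.33, 0.67) = 1.00
x2 OR (x2 OR NOT x2) = min(1, a+b) on (0.33, 1.00) = 1.00
(x2 AND (x5 OR NOT x5)) AND (x2 OR (x2 OR NOT x2)) = max(0, a+b−1) on (0.33, 1.00) = 0.33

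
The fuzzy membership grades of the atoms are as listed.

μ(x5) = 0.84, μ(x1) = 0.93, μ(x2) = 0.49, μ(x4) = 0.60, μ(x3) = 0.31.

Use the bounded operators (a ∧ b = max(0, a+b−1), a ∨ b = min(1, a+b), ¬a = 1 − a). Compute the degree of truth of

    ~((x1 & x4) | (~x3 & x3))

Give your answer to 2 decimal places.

x1 & x4 = max(0, a+b−1) on (0.93, 0.60) = 0.53
~x3 = 1 − 0.31 = 0.69
~x3 & x3 = max(0, a+b−1) on (0.69, 0.31) = 0.00
(x1 & x4) | (~x3 & x3) = min(1, a+b) on (0.53, 0.00) = 0.53
~((x1 & x4) | (~x3 & x3)) = 1 − 0.53 = 0.47

0.47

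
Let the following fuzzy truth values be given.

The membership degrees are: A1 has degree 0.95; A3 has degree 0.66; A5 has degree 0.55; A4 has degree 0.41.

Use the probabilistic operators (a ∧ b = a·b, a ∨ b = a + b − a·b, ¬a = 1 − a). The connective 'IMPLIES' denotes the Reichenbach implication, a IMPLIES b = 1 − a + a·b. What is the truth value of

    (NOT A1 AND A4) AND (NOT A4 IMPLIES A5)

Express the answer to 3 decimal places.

0.015

NOT A1 = 1 − 0.9500 = 0.0500
NOT A1 AND A4 = a·b on (0.0500, 0.4100) = 0.0205
NOT A4 = 1 − 0.4100 = 0.5900
NOT A4 IMPLIES A5  [Reichenbach: 1 − a + a·b] with a=0.5900, b=0.5500 → 0.7345
(NOT A1 AND A4) AND (NOT A4 IMPLIES A5) = a·b on (0.0205, 0.7345) = 0.0151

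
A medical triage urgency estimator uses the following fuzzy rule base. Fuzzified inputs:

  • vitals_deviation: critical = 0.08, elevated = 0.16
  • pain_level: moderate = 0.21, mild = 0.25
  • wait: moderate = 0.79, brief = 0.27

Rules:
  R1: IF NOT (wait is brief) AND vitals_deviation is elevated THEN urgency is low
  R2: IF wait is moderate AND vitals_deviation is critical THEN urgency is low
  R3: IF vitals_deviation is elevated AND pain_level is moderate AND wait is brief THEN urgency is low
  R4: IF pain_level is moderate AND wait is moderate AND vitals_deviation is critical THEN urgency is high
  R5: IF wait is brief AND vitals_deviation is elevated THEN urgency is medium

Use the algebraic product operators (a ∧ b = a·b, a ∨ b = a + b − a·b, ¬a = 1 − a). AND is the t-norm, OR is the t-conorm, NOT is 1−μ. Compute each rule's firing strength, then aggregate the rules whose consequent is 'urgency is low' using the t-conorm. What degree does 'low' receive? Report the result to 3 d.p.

0.180

R1: ¬brief=1−0.27=0.73, elevated=0.16; AND[a·b] → w = 0.1168
R2: moderate=0.79, critical=0.08; AND[a·b] → w = 0.0632
R3: elevated=0.16, moderate=0.21, brief=0.27; AND[a·b] → w = 0.0091
R4: moderate=0.21, moderate=0.79, critical=0.08; AND[a·b] → w = 0.0133
R5: brief=0.27, elevated=0.16; AND[a·b] → w = 0.0432
Rules with consequent 'low': {R1, R2, R3} → strengths 0.1168, 0.0632, 0.0091
Aggregate via t-conorm [a + b − a·b]: 0.1801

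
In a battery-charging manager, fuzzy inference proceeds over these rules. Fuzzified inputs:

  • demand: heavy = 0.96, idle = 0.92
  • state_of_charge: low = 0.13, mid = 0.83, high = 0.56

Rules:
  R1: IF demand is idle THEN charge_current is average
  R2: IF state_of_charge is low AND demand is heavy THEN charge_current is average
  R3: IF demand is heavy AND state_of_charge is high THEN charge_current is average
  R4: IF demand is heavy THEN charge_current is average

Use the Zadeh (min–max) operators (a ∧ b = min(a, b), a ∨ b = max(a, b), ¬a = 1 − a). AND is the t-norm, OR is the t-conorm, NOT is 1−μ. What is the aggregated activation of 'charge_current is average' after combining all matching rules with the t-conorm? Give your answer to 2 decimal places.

R1: idle=0.92 → w = 0.92
R2: low=0.13, heavy=0.96; AND[min(a, b)] → w = 0.13
R3: heavy=0.96, high=0.56; AND[min(a, b)] → w = 0.56
R4: heavy=0.96 → w = 0.96
Rules with consequent 'average': {R1, R2, R3, R4} → strengths 0.92, 0.13, 0.56, 0.96
Aggregate via t-conorm [max(a, b)]: 0.96

0.96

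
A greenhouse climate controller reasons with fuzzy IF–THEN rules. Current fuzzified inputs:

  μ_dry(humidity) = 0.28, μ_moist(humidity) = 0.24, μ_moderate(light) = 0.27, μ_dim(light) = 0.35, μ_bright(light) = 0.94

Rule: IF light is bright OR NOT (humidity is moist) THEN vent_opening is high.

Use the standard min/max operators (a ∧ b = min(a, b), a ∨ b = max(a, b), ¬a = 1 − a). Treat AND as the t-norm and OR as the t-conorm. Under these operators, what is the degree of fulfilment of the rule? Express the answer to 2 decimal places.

0.94

firing strength: bright=0.94, ¬moist=1−0.24=0.76; OR[max(a, b)] → w = 0.94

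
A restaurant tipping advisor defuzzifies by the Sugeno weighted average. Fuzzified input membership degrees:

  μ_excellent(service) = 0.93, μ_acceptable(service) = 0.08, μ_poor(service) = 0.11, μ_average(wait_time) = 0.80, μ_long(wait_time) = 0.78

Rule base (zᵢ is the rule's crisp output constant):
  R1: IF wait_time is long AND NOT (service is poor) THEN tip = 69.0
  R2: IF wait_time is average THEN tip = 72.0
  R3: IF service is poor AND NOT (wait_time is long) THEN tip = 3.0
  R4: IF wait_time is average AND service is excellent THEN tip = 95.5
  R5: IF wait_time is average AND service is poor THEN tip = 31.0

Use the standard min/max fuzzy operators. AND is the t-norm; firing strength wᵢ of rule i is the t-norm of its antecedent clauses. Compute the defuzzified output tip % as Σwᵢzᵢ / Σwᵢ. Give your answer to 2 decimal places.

R1 (z=69.0): long=0.78, ¬poor=1−0.11=0.89; AND[min(a, b)] → w = 0.78
R2 (z=72.0): average=0.80 → w = 0.80
R3 (z=3.0): poor=0.11, ¬long=1−0.78=0.22; AND[min(a, b)] → w = 0.11
R4 (z=95.5): average=0.80, excellent=0.93; AND[min(a, b)] → w = 0.80
R5 (z=31.0): average=0.80, poor=0.11; AND[min(a, b)] → w = 0.11
Weighted average = (0.78·69.0 + 0.80·72.0 + 0.11·3.0 + 0.80·95.5 + 0.11·31.0) / (0.78 + 0.80 + 0.11 + 0.80 + 0.11)
  = 191.5600 / 2.6000 = 73.68

73.68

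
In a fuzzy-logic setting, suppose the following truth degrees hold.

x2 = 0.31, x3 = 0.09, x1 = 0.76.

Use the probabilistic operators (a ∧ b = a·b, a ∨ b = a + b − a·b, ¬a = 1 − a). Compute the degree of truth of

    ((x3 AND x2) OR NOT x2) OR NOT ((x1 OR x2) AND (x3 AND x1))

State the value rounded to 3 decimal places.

x3 AND x2 = a·b on (0.0900, 0.3100) = 0.0279
NOT x2 = 1 − 0.3100 = 0.6900
(x3 AND x2) OR NOT x2 = a + b − a·b on (0.0279, 0.6900) = 0.6986
x1 OR x2 = a + b − a·b on (0.7600, 0.3100) = 0.8344
x3 AND x1 = a·b on (0.0900, 0.7600) = 0.0684
(x1 OR x2) AND (x3 AND x1) = a·b on (0.8344, 0.0684) = 0.0571
NOT ((x1 OR x2) AND (x3 AND x1)) = 1 − 0.0571 = 0.9429
((x3 AND x2) OR NOT x2) OR NOT ((x1 OR x2) AND (x3 AND x1)) = a + b − a·b on (0.6986, 0.9429) = 0.9828

0.983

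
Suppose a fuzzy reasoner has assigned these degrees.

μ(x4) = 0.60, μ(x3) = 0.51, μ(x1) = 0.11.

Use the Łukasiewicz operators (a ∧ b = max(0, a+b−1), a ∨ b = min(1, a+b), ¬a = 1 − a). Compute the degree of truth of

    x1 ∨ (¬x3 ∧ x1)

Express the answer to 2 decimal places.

0.11

¬x3 = 1 − 0.51 = 0.49
¬x3 ∧ x1 = max(0, a+b−1) on (0.49, 0.11) = 0.00
x1 ∨ (¬x3 ∧ x1) = min(1, a+b) on (0.11, 0.00) = 0.11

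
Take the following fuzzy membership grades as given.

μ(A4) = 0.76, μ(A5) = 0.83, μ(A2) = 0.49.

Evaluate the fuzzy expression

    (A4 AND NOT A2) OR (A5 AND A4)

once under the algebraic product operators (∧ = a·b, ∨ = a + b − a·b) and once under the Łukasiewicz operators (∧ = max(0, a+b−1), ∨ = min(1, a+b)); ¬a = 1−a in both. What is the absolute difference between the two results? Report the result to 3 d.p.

0.086

Under algebraic product:
  NOT A2 = 1 − 0.4900 = 0.5100
  A4 AND NOT A2 = a·b on (0.7600, 0.5100) = 0.3876
  A5 AND A4 = a·b on (0.8300, 0.7600) = 0.6308
  (A4 AND NOT A2) OR (A5 AND A4) = a + b − a·b on (0.3876, 0.6308) = 0.7739
  → value = 0.7739
Under Łukasiewicz:
  NOT A2 = 1 − 0.49 = 0.51
  A4 AND NOT A2 = max(0, a+b−1) on (0.76, 0.51) = 0.27
  A5 AND A4 = max(0, a+b−1) on (0.83, 0.76) = 0.59
  (A4 AND NOT A2) OR (A5 AND A4) = min(1, a+b) on (0.27, 0.59) = 0.86
  → value = 0.8600
|0.7739 − 0.8600| = 0.086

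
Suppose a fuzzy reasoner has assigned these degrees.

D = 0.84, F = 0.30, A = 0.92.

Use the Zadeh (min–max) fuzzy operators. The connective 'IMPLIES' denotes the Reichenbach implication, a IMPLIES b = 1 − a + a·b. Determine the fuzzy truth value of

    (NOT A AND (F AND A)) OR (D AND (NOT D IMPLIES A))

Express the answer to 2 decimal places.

NOT A = 1 − 0.92 = 0.08
F AND A = min(a, b) on (0.30, 0.92) = 0.30
NOT A AND (F AND A) = min(a, b) on (0.08, 0.30) = 0.08
NOT D = 1 − 0.84 = 0.16
NOT D IMPLIES A  [Reichenbach: 1 − a + a·b] with a=0.16, b=0.92 → 0.99
D AND (NOT D IMPLIES A) = min(a, b) on (0.84, 0.99) = 0.84
(NOT A AND (F AND A)) OR (D AND (NOT D IMPLIES A)) = max(a, b) on (0.08, 0.84) = 0.84

0.84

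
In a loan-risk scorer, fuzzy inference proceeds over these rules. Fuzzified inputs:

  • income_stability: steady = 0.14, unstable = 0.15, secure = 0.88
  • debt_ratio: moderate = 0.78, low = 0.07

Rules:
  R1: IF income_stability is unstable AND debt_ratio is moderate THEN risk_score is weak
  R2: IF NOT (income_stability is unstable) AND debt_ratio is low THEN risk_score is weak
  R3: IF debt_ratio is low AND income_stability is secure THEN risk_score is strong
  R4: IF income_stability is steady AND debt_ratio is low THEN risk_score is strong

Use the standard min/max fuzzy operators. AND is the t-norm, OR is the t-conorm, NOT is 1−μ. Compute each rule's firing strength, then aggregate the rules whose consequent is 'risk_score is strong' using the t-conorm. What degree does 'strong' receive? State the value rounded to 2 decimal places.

0.07

R1: unstable=0.15, moderate=0.78; AND[min(a, b)] → w = 0.15
R2: ¬unstable=1−0.15=0.85, low=0.07; AND[min(a, b)] → w = 0.07
R3: low=0.07, secure=0.88; AND[min(a, b)] → w = 0.07
R4: steady=0.14, low=0.07; AND[min(a, b)] → w = 0.07
Rules with consequent 'strong': {R3, R4} → strengths 0.07, 0.07
Aggregate via t-conorm [max(a, b)]: 0.07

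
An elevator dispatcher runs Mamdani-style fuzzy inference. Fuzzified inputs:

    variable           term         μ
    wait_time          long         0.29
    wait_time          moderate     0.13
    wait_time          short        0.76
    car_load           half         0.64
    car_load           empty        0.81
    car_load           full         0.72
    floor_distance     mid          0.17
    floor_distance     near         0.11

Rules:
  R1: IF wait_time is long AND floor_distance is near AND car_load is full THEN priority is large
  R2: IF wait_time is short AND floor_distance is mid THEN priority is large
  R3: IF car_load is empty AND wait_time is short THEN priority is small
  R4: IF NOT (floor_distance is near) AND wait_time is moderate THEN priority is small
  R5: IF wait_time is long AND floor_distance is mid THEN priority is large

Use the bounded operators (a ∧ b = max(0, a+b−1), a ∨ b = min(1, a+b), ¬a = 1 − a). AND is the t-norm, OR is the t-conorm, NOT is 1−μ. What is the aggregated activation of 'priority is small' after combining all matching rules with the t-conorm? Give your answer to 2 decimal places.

R1: long=0.29, near=0.11, full=0.72; AND[max(0, a+b−1)] → w = 0.00
R2: short=0.76, mid=0.17; AND[max(0, a+b−1)] → w = 0.00
R3: empty=0.81, short=0.76; AND[max(0, a+b−1)] → w = 0.57
R4: ¬near=1−0.11=0.89, moderate=0.13; AND[max(0, a+b−1)] → w = 0.02
R5: long=0.29, mid=0.17; AND[max(0, a+b−1)] → w = 0.00
Rules with consequent 'small': {R3, R4} → strengths 0.57, 0.02
Aggregate via t-conorm [min(1, a+b)]: 0.59

0.59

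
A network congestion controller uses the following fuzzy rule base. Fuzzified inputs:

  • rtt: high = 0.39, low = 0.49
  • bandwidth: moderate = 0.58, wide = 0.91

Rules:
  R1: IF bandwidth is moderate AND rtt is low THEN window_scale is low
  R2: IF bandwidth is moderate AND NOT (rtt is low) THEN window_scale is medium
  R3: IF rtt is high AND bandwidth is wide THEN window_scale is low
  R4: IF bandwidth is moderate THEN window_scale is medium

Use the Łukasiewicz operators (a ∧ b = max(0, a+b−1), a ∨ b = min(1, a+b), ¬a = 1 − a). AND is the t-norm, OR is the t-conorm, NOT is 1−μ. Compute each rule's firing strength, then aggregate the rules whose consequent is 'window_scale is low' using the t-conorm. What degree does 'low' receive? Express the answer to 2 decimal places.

R1: moderate=0.58, low=0.49; AND[max(0, a+b−1)] → w = 0.07
R2: moderate=0.58, ¬low=1−0.49=0.51; AND[max(0, a+b−1)] → w = 0.09
R3: high=0.39, wide=0.91; AND[max(0, a+b−1)] → w = 0.30
R4: moderate=0.58 → w = 0.58
Rules with consequent 'low': {R1, R3} → strengths 0.07, 0.30
Aggregate via t-conorm [min(1, a+b)]: 0.37

0.37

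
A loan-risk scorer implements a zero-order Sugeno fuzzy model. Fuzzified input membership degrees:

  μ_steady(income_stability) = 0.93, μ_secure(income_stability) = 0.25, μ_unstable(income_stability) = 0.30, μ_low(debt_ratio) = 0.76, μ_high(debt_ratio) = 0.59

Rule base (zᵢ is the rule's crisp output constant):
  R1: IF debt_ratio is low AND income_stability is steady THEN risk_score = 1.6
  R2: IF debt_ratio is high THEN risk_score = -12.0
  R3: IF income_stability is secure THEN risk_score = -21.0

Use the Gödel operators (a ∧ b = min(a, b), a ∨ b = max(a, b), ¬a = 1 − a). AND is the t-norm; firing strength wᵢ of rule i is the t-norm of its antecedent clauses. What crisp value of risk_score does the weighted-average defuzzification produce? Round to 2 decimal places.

R1 (z=1.6): low=0.76, steady=0.93; AND[min(a, b)] → w = 0.76
R2 (z=-12.0): high=0.59 → w = 0.59
R3 (z=-21.0): secure=0.25 → w = 0.25
Weighted average = (0.76·1.6 + 0.59·-12.0 + 0.25·-21.0) / (0.76 + 0.59 + 0.25)
  = -11.1140 / 1.6000 = -6.95

-6.95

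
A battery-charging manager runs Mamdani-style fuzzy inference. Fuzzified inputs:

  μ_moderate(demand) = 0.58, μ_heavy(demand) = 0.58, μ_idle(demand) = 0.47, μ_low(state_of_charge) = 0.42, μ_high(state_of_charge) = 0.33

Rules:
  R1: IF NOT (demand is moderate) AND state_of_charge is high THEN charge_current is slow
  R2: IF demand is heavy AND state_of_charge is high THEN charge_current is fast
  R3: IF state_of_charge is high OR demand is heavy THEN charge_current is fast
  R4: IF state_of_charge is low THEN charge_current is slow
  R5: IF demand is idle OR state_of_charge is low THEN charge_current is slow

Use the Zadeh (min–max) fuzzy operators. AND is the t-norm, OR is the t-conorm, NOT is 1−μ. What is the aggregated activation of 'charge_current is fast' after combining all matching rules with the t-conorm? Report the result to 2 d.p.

0.58

R1: ¬moderate=1−0.58=0.42, high=0.33; AND[min(a, b)] → w = 0.33
R2: heavy=0.58, high=0.33; AND[min(a, b)] → w = 0.33
R3: high=0.33, heavy=0.58; OR[max(a, b)] → w = 0.58
R4: low=0.42 → w = 0.42
R5: idle=0.47, low=0.42; OR[max(a, b)] → w = 0.47
Rules with consequent 'fast': {R2, R3} → strengths 0.33, 0.58
Aggregate via t-conorm [max(a, b)]: 0.58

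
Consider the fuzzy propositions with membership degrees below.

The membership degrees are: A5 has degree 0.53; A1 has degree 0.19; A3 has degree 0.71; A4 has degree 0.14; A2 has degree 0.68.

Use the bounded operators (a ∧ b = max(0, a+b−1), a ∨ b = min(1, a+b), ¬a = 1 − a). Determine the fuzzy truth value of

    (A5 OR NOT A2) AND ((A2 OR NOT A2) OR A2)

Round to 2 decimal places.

NOT A2 = 1 − 0.68 = 0.32
A5 OR NOT A2 = min(1, a+b) on (0.53, 0.32) = 0.85
NOT A2 = 1 − 0.68 = 0.32
A2 OR NOT A2 = min(1, a+b) on (0.68, 0.32) = 1.00
(A2 OR NOT A2) OR A2 = min(1, a+b) on (1.00, 0.68) = 1.00
(A5 OR NOT A2) AND ((A2 OR NOT A2) OR A2) = max(0, a+b−1) on (0.85, 1.00) = 0.85

0.85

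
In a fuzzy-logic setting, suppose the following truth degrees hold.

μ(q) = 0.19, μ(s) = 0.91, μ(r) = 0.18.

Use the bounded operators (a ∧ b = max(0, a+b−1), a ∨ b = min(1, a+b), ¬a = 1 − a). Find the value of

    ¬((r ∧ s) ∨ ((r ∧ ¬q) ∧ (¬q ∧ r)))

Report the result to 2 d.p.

r ∧ s = max(0, a+b−1) on (0.18, 0.91) = 0.09
¬q = 1 − 0.19 = 0.81
r ∧ ¬q = max(0, a+b−1) on (0.18, 0.81) = 0.00
¬q = 1 − 0.19 = 0.81
¬q ∧ r = max(0, a+b−1) on (0.81, 0.18) = 0.00
(r ∧ ¬q) ∧ (¬q ∧ r) = max(0, a+b−1) on (0.00, 0.00) = 0.00
(r ∧ s) ∨ ((r ∧ ¬q) ∧ (¬q ∧ r)) = min(1, a+b) on (0.09, 0.00) = 0.09
¬((r ∧ s) ∨ ((r ∧ ¬q) ∧ (¬q ∧ r))) = 1 − 0.09 = 0.91

0.91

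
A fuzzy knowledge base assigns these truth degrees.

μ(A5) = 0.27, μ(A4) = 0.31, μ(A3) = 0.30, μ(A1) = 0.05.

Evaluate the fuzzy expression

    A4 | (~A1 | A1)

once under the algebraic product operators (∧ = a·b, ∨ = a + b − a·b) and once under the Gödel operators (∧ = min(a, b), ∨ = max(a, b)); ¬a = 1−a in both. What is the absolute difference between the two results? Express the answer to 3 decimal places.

Under algebraic product:
  ~A1 = 1 − 0.0500 = 0.9500
  ~A1 | A1 = a + b − a·b on (0.9500, 0.0500) = 0.9525
  A4 | (~A1 | A1) = a + b − a·b on (0.3100, 0.9525) = 0.9672
  → value = 0.9672
Under Gödel:
  ~A1 = 1 − 0.05 = 0.95
  ~A1 | A1 = max(a, b) on (0.95, 0.05) = 0.95
  A4 | (~A1 | A1) = max(a, b) on (0.31, 0.95) = 0.95
  → value = 0.9500
|0.9672 − 0.9500| = 0.017

0.017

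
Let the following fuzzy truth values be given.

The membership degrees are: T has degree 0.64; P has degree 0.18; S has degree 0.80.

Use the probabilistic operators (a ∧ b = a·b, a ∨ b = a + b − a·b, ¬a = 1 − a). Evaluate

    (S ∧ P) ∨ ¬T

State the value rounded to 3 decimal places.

0.452

S ∧ P = a·b on (0.8000, 0.1800) = 0.1440
¬T = 1 − 0.6400 = 0.3600
(S ∧ P) ∨ ¬T = a + b − a·b on (0.1440, 0.3600) = 0.4522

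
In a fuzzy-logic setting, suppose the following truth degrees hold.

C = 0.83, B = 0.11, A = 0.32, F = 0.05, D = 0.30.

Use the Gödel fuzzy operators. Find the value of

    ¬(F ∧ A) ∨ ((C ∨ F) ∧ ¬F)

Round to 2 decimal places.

0.95

F ∧ A = min(a, b) on (0.05, 0.32) = 0.05
¬(F ∧ A) = 1 − 0.05 = 0.95
C ∨ F = max(a, b) on (0.83, 0.05) = 0.83
¬F = 1 − 0.05 = 0.95
(C ∨ F) ∧ ¬F = min(a, b) on (0.83, 0.95) = 0.83
¬(F ∧ A) ∨ ((C ∨ F) ∧ ¬F) = max(a, b) on (0.95, 0.83) = 0.95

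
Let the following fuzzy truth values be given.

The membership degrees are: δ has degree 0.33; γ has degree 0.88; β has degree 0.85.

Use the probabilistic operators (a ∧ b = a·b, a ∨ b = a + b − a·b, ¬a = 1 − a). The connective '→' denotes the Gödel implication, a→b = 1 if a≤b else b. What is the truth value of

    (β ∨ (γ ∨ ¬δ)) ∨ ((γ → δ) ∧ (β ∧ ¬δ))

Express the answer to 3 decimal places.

0.995

¬δ = 1 − 0.3300 = 0.6700
γ ∨ ¬δ = a + b − a·b on (0.8800, 0.6700) = 0.9604
β ∨ (γ ∨ ¬δ) = a + b − a·b on (0.8500, 0.9604) = 0.9941
γ → δ  [Gödel: 1 if a≤b else b] with a=0.8800, b=0.3300 → 0.3300
¬δ = 1 − 0.3300 = 0.6700
β ∧ ¬δ = a·b on (0.8500, 0.6700) = 0.5695
(γ → δ) ∧ (β ∧ ¬δ) = a·b on (0.3300, 0.5695) = 0.1879
(β ∨ (γ ∨ ¬δ)) ∨ ((γ → δ) ∧ (β ∧ ¬δ)) = a + b − a·b on (0.9941, 0.1879) = 0.9952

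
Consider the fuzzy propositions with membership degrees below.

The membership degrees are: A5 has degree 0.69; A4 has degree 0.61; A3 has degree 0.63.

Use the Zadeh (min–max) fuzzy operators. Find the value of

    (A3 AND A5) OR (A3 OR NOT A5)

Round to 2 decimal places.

A3 AND A5 = min(a, b) on (0.63, 0.69) = 0.63
NOT A5 = 1 − 0.69 = 0.31
A3 OR NOT A5 = max(a, b) on (0.63, 0.31) = 0.63
(A3 AND A5) OR (A3 OR NOT A5) = max(a, b) on (0.63, 0.63) = 0.63

0.63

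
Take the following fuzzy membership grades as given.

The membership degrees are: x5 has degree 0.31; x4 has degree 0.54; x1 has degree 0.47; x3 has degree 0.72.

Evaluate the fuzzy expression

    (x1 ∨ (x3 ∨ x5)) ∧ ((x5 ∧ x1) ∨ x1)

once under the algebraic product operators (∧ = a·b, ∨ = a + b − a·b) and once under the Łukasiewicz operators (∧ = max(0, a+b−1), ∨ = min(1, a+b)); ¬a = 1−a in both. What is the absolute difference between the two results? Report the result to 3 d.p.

Under algebraic product:
  x3 ∨ x5 = a + b − a·b on (0.7200, 0.3100) = 0.8068
  x1 ∨ (x3 ∨ x5) = a + b − a·b on (0.4700, 0.8068) = 0.8976
  x5 ∧ x1 = a·b on (0.3100, 0.4700) = 0.1457
  (x5 ∧ x1) ∨ x1 = a + b − a·b on (0.1457, 0.4700) = 0.5472
  (x1 ∨ (x3 ∨ x5)) ∧ ((x5 ∧ x1) ∨ x1) = a·b on (0.8976, 0.5472) = 0.4912
  → value = 0.4912
Under Łukasiewicz:
  x3 ∨ x5 = min(1, a+b) on (0.72, 0.31) = 1.00
  x1 ∨ (x3 ∨ x5) = min(1, a+b) on (0.47, 1.00) = 1.00
  x5 ∧ x1 = max(0, a+b−1) on (0.31, 0.47) = 0.00
  (x5 ∧ x1) ∨ x1 = min(1, a+b) on (0.00, 0.47) = 0.47
  (x1 ∨ (x3 ∨ x5)) ∧ ((x5 ∧ x1) ∨ x1) = max(0, a+b−1) on (1.00, 0.47) = 0.47
  → value = 0.4700
|0.4912 − 0.4700| = 0.021

0.021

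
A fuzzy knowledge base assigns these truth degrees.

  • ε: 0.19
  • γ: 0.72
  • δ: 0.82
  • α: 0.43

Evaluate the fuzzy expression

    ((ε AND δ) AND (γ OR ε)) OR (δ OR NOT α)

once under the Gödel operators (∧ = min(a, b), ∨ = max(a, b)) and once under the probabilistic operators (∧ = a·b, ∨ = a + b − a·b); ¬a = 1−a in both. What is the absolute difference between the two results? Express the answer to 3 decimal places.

0.112

Under Gödel:
  ε AND δ = min(a, b) on (0.19, 0.82) = 0.19
  γ OR ε = max(a, b) on (0.72, 0.19) = 0.72
  (ε AND δ) AND (γ OR ε) = min(a, b) on (0.19, 0.72) = 0.19
  NOT α = 1 − 0.43 = 0.57
  δ OR NOT α = max(a, b) on (0.82, 0.57) = 0.82
  ((ε AND δ) AND (γ OR ε)) OR (δ OR NOT α) = max(a, b) on (0.19, 0.82) = 0.82
  → value = 0.8200
Under probabilistic:
  ε AND δ = a·b on (0.1900, 0.8200) = 0.1558
  γ OR ε = a + b − a·b on (0.7200, 0.1900) = 0.7732
  (ε AND δ) AND (γ OR ε) = a·b on (0.1558, 0.7732) = 0.1205
  NOT α = 1 − 0.4300 = 0.5700
  δ OR NOT α = a + b − a·b on (0.8200, 0.5700) = 0.9226
  ((ε AND δ) AND (γ OR ε)) OR (δ OR NOT α) = a + b − a·b on (0.1205, 0.9226) = 0.9319
  → value = 0.9319
|0.8200 − 0.9319| = 0.112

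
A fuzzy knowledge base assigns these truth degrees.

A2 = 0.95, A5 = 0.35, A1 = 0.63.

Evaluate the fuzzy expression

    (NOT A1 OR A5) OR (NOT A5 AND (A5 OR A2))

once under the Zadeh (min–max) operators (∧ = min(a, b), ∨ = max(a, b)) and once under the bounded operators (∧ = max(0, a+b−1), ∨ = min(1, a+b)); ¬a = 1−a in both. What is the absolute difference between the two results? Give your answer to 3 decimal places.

0.350

Under Zadeh (min–max):
  NOT A1 = 1 − 0.63 = 0.37
  NOT A1 OR A5 = max(a, b) on (0.37, 0.35) = 0.37
  NOT A5 = 1 − 0.35 = 0.65
  A5 OR A2 = max(a, b) on (0.35, 0.95) = 0.95
  NOT A5 AND (A5 OR A2) = min(a, b) on (0.65, 0.95) = 0.65
  (NOT A1 OR A5) OR (NOT A5 AND (A5 OR A2)) = max(a, b) on (0.37, 0.65) = 0.65
  → value = 0.6500
Under bounded:
  NOT A1 = 1 − 0.63 = 0.37
  NOT A1 OR A5 = min(1, a+b) on (0.37, 0.35) = 0.72
  NOT A5 = 1 − 0.35 = 0.65
  A5 OR A2 = min(1, a+b) on (0.35, 0.95) = 1.00
  NOT A5 AND (A5 OR A2) = max(0, a+b−1) on (0.65, 1.00) = 0.65
  (NOT A1 OR A5) OR (NOT A5 AND (A5 OR A2)) = min(1, a+b) on (0.72, 0.65) = 1.00
  → value = 1.0000
|0.6500 − 1.0000| = 0.350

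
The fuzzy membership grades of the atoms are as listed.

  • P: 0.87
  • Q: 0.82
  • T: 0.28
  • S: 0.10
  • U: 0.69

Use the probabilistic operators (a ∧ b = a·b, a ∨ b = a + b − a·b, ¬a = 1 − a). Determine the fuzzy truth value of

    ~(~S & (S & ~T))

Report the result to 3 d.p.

~S = 1 − 0.1000 = 0.9000
~T = 1 − 0.2800 = 0.7200
S & ~T = a·b on (0.1000, 0.7200) = 0.0720
~S & (S & ~T) = a·b on (0.9000, 0.0720) = 0.0648
~(~S & (S & ~T)) = 1 − 0.0648 = 0.9352

0.935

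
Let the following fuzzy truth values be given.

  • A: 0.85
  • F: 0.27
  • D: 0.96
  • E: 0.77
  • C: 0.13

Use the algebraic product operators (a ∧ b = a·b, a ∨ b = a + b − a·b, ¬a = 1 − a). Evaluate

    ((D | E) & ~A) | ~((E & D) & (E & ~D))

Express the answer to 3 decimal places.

0.981

D | E = a + b − a·b on (0.9600, 0.7700) = 0.9908
~A = 1 − 0.8500 = 0.1500
(D | E) & ~A = a·b on (0.9908, 0.1500) = 0.1486
E & D = a·b on (0.7700, 0.9600) = 0.7392
~D = 1 − 0.9600 = 0.0400
E & ~D = a·b on (0.7700, 0.0400) = 0.0308
(E & D) & (E & ~D) = a·b on (0.7392, 0.0308) = 0.0228
~((E & D) & (E & ~D)) = 1 − 0.0228 = 0.9772
((D | E) & ~A) | ~((E & D) & (E & ~D)) = a + b − a·b on (0.1486, 0.9772) = 0.9806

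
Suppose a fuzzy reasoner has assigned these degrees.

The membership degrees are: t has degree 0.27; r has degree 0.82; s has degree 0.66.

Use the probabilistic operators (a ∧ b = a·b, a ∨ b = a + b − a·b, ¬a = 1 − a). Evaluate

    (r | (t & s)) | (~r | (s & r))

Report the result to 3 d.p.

0.944

t & s = a·b on (0.2700, 0.6600) = 0.1782
r | (t & s) = a + b − a·b on (0.8200, 0.1782) = 0.8521
~r = 1 − 0.8200 = 0.1800
s & r = a·b on (0.6600, 0.8200) = 0.5412
~r | (s & r) = a + b − a·b on (0.1800, 0.5412) = 0.6238
(r | (t & s)) | (~r | (s & r)) = a + b − a·b on (0.8521, 0.6238) = 0.9443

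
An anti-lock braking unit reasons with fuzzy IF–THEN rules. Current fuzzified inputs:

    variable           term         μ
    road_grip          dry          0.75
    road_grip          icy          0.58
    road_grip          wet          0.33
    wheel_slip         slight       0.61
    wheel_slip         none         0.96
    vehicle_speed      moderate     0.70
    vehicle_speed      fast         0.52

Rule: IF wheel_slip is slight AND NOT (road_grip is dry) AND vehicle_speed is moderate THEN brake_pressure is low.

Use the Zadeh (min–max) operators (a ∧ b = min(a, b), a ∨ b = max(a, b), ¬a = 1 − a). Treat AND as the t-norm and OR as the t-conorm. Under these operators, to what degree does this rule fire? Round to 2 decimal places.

firing strength: slight=0.61, ¬dry=1−0.75=0.25, moderate=0.70; AND[min(a, b)] → w = 0.25

0.25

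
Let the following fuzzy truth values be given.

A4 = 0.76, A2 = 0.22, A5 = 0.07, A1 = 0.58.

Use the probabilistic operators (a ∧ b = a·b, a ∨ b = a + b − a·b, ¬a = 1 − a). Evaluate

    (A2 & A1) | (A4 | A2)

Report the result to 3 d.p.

A2 & A1 = a·b on (0.2200, 0.5800) = 0.1276
A4 | A2 = a + b − a·b on (0.7600, 0.2200) = 0.8128
(A2 & A1) | (A4 | A2) = a + b − a·b on (0.1276, 0.8128) = 0.8367

0.837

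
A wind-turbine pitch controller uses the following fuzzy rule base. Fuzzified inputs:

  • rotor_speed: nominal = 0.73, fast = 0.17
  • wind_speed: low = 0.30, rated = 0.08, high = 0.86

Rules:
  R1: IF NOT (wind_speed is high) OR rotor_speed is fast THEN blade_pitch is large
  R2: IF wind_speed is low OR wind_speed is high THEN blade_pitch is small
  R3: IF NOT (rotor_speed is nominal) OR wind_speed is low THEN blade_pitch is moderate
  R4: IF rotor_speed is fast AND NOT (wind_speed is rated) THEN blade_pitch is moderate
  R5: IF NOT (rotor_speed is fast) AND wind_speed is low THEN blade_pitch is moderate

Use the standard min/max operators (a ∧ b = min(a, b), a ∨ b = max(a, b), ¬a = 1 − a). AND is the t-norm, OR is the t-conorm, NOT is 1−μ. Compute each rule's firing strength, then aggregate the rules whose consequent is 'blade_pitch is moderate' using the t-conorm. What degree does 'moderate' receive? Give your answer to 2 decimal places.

R1: ¬high=1−0.86=0.14, fast=0.17; OR[max(a, b)] → w = 0.17
R2: low=0.30, high=0.86; OR[max(a, b)] → w = 0.86
R3: ¬nominal=1−0.73=0.27, low=0.30; OR[max(a, b)] → w = 0.30
R4: fast=0.17, ¬rated=1−0.08=0.92; AND[min(a, b)] → w = 0.17
R5: ¬fast=1−0.17=0.83, low=0.30; AND[min(a, b)] → w = 0.30
Rules with consequent 'moderate': {R3, R4, R5} → strengths 0.30, 0.17, 0.30
Aggregate via t-conorm [max(a, b)]: 0.30

0.30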